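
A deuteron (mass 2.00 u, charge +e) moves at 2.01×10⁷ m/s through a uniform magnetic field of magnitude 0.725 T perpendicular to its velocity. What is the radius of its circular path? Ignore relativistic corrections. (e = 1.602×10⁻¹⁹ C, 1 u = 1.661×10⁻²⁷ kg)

The magnetic force provides the centripetal force: |q|vB = mv²/r.
r = mv/(|q|B) = (3.322×10⁻²⁷)(2.01×10⁷)/((1.602×10⁻¹⁹)(0.725)) ≈ 0.575 m.

r ≈ 0.575 m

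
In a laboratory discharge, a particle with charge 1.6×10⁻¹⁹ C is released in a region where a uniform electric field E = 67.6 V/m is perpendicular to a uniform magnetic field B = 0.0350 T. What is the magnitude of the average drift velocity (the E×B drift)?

v_d ≈ 1930 m/s

The E×B drift speed is v_d = E/B.
v_d = 67.6/0.0350 = 1930 m/s.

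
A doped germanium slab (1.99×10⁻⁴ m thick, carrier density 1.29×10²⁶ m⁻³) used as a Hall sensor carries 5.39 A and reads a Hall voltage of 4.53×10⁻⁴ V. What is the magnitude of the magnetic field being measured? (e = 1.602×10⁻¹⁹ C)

B ≈ 0.346 T

From V_H = IB/(n e t), B = V_H n e t / I.
B = (4.53×10⁻⁴)(1.29×10²⁶)(1.602×10⁻¹⁹)(1.99×10⁻⁴)/5.39 ≈ 0.346 T.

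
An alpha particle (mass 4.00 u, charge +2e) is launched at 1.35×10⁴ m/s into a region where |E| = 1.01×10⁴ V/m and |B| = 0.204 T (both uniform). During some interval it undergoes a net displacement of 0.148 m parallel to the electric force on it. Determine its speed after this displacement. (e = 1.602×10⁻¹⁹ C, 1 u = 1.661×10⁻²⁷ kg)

v_f ≈ 3.80×10⁵ m/s

B does no work; ΔKE = |q|E d.
½mv_f² = ½mv₀² + |q|Ed = ½(6.644×10⁻²⁷)(1.35×10⁴)² + (3.204×10⁻¹⁹)(1.01×10⁴)(0.148) ≈ 6.054×10⁻¹⁹ J + 4.789×10⁻¹⁶ J ≈ 4.795×10⁻¹⁶ J.
v_f = √(2·4.795×10⁻¹⁶/6.644×10⁻²⁷) ≈ 3.80×10⁵ m/s.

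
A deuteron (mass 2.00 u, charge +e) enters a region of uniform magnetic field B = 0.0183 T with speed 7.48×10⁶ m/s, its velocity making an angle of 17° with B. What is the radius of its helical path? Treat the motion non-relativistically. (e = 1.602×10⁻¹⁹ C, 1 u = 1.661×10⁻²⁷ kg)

r ≈ 2.48 m

v⊥ = v sinθ = 7.48×10⁶·sin17° ≈ 2.187×10⁶ m/s.
r = m v⊥/(|q|B) = (3.322×10⁻²⁷)(2.187×10⁶)/((1.602×10⁻¹⁹)(0.0183)) ≈ 2.48 m.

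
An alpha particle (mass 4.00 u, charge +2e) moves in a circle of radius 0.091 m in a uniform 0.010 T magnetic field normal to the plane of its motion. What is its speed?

v ≈ 4.4×10⁴ m/s

From |q|vB = mv²/r, v = |q|Br/m.
v = (3.204×10⁻¹⁹)(0.010)(0.091)/6.644×10⁻²⁷ ≈ 4.4×10⁴ m/s.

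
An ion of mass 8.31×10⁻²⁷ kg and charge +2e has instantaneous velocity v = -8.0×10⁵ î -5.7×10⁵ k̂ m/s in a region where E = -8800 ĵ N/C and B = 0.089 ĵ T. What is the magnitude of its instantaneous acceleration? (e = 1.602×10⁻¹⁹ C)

v×B = (5.07×10⁴, 0, -7.12×10⁴) N/C.
E + v×B = (5.07×10⁴, -8800, -7.12×10⁴) N/C.
F = q(E + v×B) = (3.204×10⁻¹⁹ C)·(5.07×10⁴, -8800, -7.12×10⁴) = (1.63×10⁻¹⁴, -2.82×10⁻¹⁵, -2.28×10⁻¹⁴) N.
|a| = |F|/m = 2.815×10⁻¹⁴/8.31×10⁻²⁷ ≈ 3.39×10¹² m/s².

|a| ≈ 3.39×10¹² m/s²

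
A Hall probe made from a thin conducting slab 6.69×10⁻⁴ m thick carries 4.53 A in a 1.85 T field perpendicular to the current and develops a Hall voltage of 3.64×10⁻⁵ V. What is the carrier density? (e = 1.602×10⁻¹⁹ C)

From V_H = IB/(n e t), n = IB/(V_H e t).
n = (4.53)(1.85)/((3.64×10⁻⁵)(1.602×10⁻¹⁹)(6.69×10⁻⁴)) ≈ 2.15×10²⁷ m⁻³.

n ≈ 2.15×10²⁷ m⁻³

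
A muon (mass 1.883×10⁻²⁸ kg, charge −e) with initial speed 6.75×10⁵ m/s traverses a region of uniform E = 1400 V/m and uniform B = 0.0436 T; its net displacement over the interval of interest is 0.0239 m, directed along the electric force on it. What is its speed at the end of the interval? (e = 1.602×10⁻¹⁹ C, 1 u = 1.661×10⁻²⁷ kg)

B does no work; ΔKE = |q|E d.
½mv_f² = ½mv₀² + |q|Ed = ½(1.883×10⁻²⁸)(6.75×10⁵)² + (1.602×10⁻¹⁹)(1400)(0.0239) ≈ 4.290×10⁻¹⁷ J + 5.360×10⁻¹⁸ J ≈ 4.826×10⁻¹⁷ J.
v_f = √(2·4.826×10⁻¹⁷/1.883×10⁻²⁸) ≈ 7.16×10⁵ m/s.

v_f ≈ 7.16×10⁵ m/s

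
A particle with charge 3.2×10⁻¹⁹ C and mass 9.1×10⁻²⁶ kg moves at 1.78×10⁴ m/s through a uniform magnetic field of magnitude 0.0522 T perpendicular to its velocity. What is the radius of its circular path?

r ≈ 0.0970 m

The magnetic force provides the centripetal force: |q|vB = mv²/r.
r = mv/(|q|B) = (9.1×10⁻²⁶)(1.78×10⁴)/((3.2×10⁻¹⁹)(0.0522)) ≈ 0.0970 m.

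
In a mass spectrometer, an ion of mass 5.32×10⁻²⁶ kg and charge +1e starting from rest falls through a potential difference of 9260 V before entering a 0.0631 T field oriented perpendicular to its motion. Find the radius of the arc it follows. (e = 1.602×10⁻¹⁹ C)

Acceleration: |q|V = ½mv² ⇒ v = √(2|q|V/m) = √(2·1.602×10⁻¹⁹·9260/5.32×10⁻²⁶) ≈ 2.362×10⁵ m/s.
In the field: r = mv/(|q|B) = (5.32×10⁻²⁶)(2.362×10⁵)/((1.602×10⁻¹⁹)(0.0631)) ≈ 1.24 m.

r ≈ 1.24 m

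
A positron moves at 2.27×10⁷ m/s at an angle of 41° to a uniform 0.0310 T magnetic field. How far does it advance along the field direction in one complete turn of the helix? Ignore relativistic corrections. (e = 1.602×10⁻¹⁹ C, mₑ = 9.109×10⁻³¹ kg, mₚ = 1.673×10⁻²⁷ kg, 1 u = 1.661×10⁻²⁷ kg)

p ≈ 0.0197 m

v∥ = v cosθ = 2.27×10⁷·cos41° ≈ 1.713×10⁷ m/s.
T = 2πm/(|q|B) = 2π(9.109×10⁻³¹)/((1.602×10⁻¹⁹)(0.0310)) ≈ 1.152×10⁻⁹ s.
pitch = v∥ T = (1.713×10⁷)(1.152×10⁻⁹) ≈ 0.0197 m.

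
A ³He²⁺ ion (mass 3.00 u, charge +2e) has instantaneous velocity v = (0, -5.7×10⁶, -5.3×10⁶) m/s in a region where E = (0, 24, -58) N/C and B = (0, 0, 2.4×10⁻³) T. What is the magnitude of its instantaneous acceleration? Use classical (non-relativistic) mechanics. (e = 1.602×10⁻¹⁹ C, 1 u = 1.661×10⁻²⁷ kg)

v×B = (-1.37×10⁴, 0, 0) N/C.
E + v×B = (-1.37×10⁴, 24.0, -58.0) N/C.
F = q(E + v×B) = (3.204×10⁻¹⁹ C)·(-1.37×10⁴, 24.0, -58.0) = (-4.38×10⁻¹⁵, 7.69×10⁻¹⁸, -1.86×10⁻¹⁷) N.
|a| = |F|/m = 4.383×10⁻¹⁵/4.983×10⁻²⁷ ≈ 8.80×10¹¹ m/s².

|a| ≈ 8.80×10¹¹ m/s²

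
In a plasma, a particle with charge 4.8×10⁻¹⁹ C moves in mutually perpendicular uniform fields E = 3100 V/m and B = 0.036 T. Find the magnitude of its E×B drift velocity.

The steady drift has the magnetic force balancing the electric force, so v_d = E/B.
v_d = 3100/0.036 = 8.6×10⁴ m/s.

v_d ≈ 8.6×10⁴ m/s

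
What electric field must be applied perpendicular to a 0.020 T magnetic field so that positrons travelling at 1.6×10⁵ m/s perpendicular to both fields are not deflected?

For straight-line motion qE = qvB, so E = vB.
E = 1.6×10⁵ × 0.020 = 3200 V/m.

E = 3200 V/m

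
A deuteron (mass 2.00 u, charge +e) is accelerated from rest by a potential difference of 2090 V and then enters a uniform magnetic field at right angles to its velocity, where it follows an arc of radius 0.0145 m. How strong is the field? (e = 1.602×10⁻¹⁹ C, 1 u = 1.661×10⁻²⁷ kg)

v = √(2|q|V/m) = √(2·1.602×10⁻¹⁹·2090/3.322×10⁻²⁷) ≈ 4.490×10⁵ m/s.
B = mv/(|q|r) = (3.322×10⁻²⁷)(4.490×10⁵)/((1.602×10⁻¹⁹)(0.0145)) ≈ 0.642 T.

B ≈ 0.642 T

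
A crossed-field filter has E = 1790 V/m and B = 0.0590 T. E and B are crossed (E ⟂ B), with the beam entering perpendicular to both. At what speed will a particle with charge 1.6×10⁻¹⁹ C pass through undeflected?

For undeflected motion the electric and magnetic forces balance: qE = qvB.
v = E/B = 1790/0.0590 = 3.03×10⁴ m/s.

v = 3.03×10⁴ m/s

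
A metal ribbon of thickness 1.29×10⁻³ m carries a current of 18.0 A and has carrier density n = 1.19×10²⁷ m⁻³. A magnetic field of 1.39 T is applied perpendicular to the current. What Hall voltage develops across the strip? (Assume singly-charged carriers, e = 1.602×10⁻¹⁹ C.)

V_H ≈ 1.02×10⁻⁴ V

V_H = IB/(n e t).
V_H = (18.0)(1.39)/((1.19×10²⁷)(1.602×10⁻¹⁹)(1.29×10⁻³)) ≈ 1.02×10⁻⁴ V.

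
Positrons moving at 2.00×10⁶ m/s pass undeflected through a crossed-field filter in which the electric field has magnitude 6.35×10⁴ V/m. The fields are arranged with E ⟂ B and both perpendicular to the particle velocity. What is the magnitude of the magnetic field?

Balance of forces in the selector: qE = qvB ⇒ B = E/v.
B = 6.35×10⁴/2.00×10⁶ = 0.0318 T.

B = 0.0318 T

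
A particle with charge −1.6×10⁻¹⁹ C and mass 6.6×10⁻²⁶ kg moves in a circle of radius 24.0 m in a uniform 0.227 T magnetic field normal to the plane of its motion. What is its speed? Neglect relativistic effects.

From |q|vB = mv²/r, v = |q|Br/m.
v = (1.6×10⁻¹⁹)(0.227)(24.0)/6.6×10⁻²⁶ ≈ 1.32×10⁷ m/s.

v ≈ 1.32×10⁷ m/s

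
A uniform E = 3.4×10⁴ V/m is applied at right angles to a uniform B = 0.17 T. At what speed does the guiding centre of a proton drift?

v_d ≈ 2.0×10⁵ m/s

In crossed fields the guiding centre drifts at v_d = |E×B|/B² = E/B, independent of charge and mass.
v_d = 3.4×10⁴/0.17 = 2.0×10⁵ m/s.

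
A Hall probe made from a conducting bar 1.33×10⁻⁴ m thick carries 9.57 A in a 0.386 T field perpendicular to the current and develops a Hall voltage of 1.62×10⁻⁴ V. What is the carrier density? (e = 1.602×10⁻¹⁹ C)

From V_H = IB/(n e t), n = IB/(V_H e t).
n = (9.57)(0.386)/((1.62×10⁻⁴)(1.602×10⁻¹⁹)(1.33×10⁻⁴)) ≈ 1.07×10²⁷ m⁻³.

n ≈ 1.07×10²⁷ m⁻³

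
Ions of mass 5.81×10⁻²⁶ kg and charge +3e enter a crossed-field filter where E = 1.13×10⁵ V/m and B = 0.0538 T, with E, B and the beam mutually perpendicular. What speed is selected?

v = 2.10×10⁶ m/s

Straight-line motion ⇒ electric and magnetic forces cancel, so E = vB.
v = E/B = 1.13×10⁵/0.0538 = 2.10×10⁶ m/s.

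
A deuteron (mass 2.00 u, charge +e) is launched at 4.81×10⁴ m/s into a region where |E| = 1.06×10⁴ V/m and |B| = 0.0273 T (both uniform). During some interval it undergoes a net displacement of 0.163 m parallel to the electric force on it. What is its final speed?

B does no work; ΔKE = |q|E d.
½mv_f² = ½mv₀² + |q|Ed = ½(3.322×10⁻²⁷)(4.81×10⁴)² + (1.602×10⁻¹⁹)(1.06×10⁴)(0.163) ≈ 3.843×10⁻¹⁸ J + 2.768×10⁻¹⁶ J ≈ 2.806×10⁻¹⁶ J.
v_f = √(2·2.806×10⁻¹⁶/3.322×10⁻²⁷) ≈ 4.11×10⁵ m/s.

v_f ≈ 4.11×10⁵ m/s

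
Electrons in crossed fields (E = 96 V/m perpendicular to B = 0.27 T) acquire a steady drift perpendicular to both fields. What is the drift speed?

The E×B drift speed is v_d = E/B.
v_d = 96/0.27 = 360 m/s.

v_d ≈ 360 m/s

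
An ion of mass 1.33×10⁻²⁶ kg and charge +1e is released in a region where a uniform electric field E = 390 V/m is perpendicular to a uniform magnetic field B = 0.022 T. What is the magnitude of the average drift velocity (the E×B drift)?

In crossed fields the guiding centre drifts at v_d = |E×B|/B² = E/B, independent of charge and mass.
v_d = 390/0.022 = 1.8×10⁴ m/s.

v_d ≈ 1.8×10⁴ m/s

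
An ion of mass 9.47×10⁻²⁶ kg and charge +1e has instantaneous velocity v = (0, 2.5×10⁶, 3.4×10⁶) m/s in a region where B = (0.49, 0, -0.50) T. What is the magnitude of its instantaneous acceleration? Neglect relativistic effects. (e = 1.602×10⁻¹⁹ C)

|a| ≈ 4.09×10¹² m/s²

v×B = (-1.25×10⁶, 1.67×10⁶, -1.22×10⁶) N/C.
F = q v×B = (1.602×10⁻¹⁹ C)·(-1.25×10⁶, 1.67×10⁶, -1.22×10⁶) = (-2.00×10⁻¹³, 2.67×10⁻¹³, -1.96×10⁻¹³) N.
|a| = |F|/m = 3.871×10⁻¹³/9.47×10⁻²⁶ ≈ 4.09×10¹² m/s².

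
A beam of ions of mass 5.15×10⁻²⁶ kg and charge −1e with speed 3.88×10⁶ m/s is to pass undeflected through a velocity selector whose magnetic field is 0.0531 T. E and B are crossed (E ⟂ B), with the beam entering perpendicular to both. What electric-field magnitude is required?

E = 2.06×10⁵ V/m

For straight-line motion qE = qvB, so E = vB.
E = 3.88×10⁶ × 0.0531 = 2.06×10⁵ V/m.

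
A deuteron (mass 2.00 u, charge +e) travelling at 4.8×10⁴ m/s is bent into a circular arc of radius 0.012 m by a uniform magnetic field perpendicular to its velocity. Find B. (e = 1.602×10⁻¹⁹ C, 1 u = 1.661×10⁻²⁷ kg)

B ≈ 0.083 T

From |q|vB = mv²/r, B = mv/(|q|r).
B = (3.322×10⁻²⁷)(4.8×10⁴)/((1.602×10⁻¹⁹)(0.012)) ≈ 0.083 T.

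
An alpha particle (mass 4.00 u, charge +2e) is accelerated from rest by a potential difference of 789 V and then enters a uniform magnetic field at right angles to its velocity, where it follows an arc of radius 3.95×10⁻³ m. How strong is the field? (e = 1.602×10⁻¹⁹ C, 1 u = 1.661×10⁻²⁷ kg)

B ≈ 1.45 T

v = √(2|q|V/m) = √(2·3.204×10⁻¹⁹·789/6.644×10⁻²⁷) ≈ 2.759×10⁵ m/s.
B = mv/(|q|r) = (6.644×10⁻²⁷)(2.759×10⁵)/((3.204×10⁻¹⁹)(3.95×10⁻³)) ≈ 1.45 T.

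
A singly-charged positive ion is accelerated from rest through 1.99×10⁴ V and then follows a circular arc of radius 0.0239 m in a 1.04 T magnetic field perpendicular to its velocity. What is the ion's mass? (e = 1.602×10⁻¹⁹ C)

m ≈ 2.49×10⁻²⁷ kg

Combine |q|V = ½mv² and r = mv/(|q|B): eliminate v to get m = qB²r²/(2V).
m = (1.602×10⁻¹⁹)(1.04)²(0.0239)²/(2·1.99×10⁴) ≈ 2.49×10⁻²⁷ kg.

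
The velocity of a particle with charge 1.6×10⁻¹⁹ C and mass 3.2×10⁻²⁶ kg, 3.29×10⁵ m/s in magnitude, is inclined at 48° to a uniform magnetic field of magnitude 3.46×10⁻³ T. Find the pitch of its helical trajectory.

p ≈ 80.0 m

v∥ = v cosθ = 3.29×10⁵·cos48° ≈ 2.201×10⁵ m/s.
T = 2πm/(|q|B) = 2π(3.2×10⁻²⁶)/((1.6×10⁻¹⁹)(3.46×10⁻³)) ≈ 3.632×10⁻⁴ s.
pitch = v∥ T = (2.201×10⁵)(3.632×10⁻⁴) ≈ 80.0 m.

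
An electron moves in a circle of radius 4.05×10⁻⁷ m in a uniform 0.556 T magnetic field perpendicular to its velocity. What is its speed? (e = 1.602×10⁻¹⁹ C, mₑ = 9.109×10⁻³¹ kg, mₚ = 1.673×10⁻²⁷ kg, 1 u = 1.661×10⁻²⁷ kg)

v ≈ 3.96×10⁴ m/s

From |q|vB = mv²/r, v = |q|Br/m.
v = (1.602×10⁻¹⁹)(0.556)(4.05×10⁻⁷)/9.109×10⁻³¹ ≈ 3.96×10⁴ m/s.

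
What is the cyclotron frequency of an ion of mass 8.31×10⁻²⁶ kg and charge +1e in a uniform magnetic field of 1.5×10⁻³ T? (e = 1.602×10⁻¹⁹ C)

f = |q|B/(2πm).
f = (1.602×10⁻¹⁹)(1.5×10⁻³)/(2π·8.31×10⁻²⁶) ≈ 460 Hz.

f ≈ 460 Hz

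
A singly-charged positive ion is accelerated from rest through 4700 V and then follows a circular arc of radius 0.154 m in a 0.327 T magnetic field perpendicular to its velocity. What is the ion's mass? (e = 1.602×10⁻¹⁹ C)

Combine |q|V = ½mv² and r = mv/(|q|B): eliminate v to get m = qB²r²/(2V).
m = (1.602×10⁻¹⁹)(0.327)²(0.154)²/(2·4700) ≈ 4.32×10⁻²⁶ kg.

m ≈ 4.32×10⁻²⁶ kg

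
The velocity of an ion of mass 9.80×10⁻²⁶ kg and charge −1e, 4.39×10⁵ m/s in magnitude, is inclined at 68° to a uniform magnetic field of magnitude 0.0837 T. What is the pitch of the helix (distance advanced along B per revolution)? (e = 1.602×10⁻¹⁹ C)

p ≈ 7.55 m

v∥ = v cosθ = 4.39×10⁵·cos68° ≈ 1.645×10⁵ m/s.
T = 2πm/(|q|B) = 2π(9.80×10⁻²⁶)/((1.602×10⁻¹⁹)(0.0837)) ≈ 4.592×10⁻⁵ s.
pitch = v∥ T = (1.645×10⁵)(4.592×10⁻⁵) ≈ 7.55 m.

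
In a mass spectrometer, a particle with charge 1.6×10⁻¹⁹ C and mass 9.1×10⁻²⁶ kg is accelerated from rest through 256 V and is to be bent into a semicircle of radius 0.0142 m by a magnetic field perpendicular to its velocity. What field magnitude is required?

v = √(2|q|V/m) = √(2·1.6×10⁻¹⁹·256/9.1×10⁻²⁶) ≈ 3.000×10⁴ m/s.
B = mv/(|q|r) = (9.1×10⁻²⁶)(3.000×10⁴)/((1.6×10⁻¹⁹)(0.0142)) ≈ 1.20 T.

B ≈ 1.20 T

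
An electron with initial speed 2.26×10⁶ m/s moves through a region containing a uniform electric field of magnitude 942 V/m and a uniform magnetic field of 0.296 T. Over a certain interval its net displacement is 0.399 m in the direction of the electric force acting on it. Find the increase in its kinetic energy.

The magnetic force is always ⟂ v and does no work; only the electric force changes KE.
ΔKE = F_E · d = |q|E d = (1.602×10⁻¹⁹)(942)(0.399) ≈ 6.02×10⁻¹⁷ J.

ΔKE ≈ 6.02×10⁻¹⁷ J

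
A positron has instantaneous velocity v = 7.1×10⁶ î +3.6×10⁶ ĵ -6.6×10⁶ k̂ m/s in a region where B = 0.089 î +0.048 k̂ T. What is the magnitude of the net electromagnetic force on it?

|F| ≈ 1.60×10⁻¹³ N

v×B = (1.73×10⁵, -9.28×10⁵, -3.20×10⁵) N/C.
F = q v×B = (1.602×10⁻¹⁹ C)·(1.73×10⁵, -9.28×10⁵, -3.20×10⁵) = (2.77×10⁻¹⁴, -1.49×10⁻¹³, -5.13×10⁻¹⁴) N.
|F| = 1.60×10⁻¹³ N.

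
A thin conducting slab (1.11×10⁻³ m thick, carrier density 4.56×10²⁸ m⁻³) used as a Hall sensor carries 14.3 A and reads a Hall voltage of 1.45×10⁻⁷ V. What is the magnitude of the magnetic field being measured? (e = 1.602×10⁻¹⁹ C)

B ≈ 0.0822 T

From V_H = IB/(n e t), B = V_H n e t / I.
B = (1.45×10⁻⁷)(4.56×10²⁸)(1.602×10⁻¹⁹)(1.11×10⁻³)/14.3 ≈ 0.0822 T.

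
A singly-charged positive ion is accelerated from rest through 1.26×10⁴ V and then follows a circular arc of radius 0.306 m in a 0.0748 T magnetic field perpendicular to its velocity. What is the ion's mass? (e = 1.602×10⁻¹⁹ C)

Combine |q|V = ½mv² and r = mv/(|q|B): eliminate v to get m = qB²r²/(2V).
m = (1.602×10⁻¹⁹)(0.0748)²(0.306)²/(2·1.26×10⁴) ≈ 3.33×10⁻²⁷ kg.

m ≈ 3.33×10⁻²⁷ kg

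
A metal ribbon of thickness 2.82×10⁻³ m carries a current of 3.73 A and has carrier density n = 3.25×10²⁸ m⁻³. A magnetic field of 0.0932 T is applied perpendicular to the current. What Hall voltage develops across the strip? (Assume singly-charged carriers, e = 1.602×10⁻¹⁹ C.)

V_H ≈ 2.37×10⁻⁸ V

V_H = IB/(n e t).
V_H = (3.73)(0.0932)/((3.25×10²⁸)(1.602×10⁻¹⁹)(2.82×10⁻³)) ≈ 2.37×10⁻⁸ V.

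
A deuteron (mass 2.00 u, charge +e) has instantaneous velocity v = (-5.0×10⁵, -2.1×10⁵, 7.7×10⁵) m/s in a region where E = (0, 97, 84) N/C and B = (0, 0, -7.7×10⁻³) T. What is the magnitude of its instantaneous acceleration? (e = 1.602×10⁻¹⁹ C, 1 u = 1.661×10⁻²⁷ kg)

|a| ≈ 1.97×10¹¹ m/s²

v×B = (1620, -3850, 0) N/C.
E + v×B = (1620, -3750, 84.0) N/C.
F = q(E + v×B) = (1.602×10⁻¹⁹ C)·(1620, -3750, 84.0) = (2.59×10⁻¹⁶, -6.01×10⁻¹⁶, 1.35×10⁻¹⁷) N.
|a| = |F|/m = 6.548×10⁻¹⁶/3.322×10⁻²⁷ ≈ 1.97×10¹¹ m/s².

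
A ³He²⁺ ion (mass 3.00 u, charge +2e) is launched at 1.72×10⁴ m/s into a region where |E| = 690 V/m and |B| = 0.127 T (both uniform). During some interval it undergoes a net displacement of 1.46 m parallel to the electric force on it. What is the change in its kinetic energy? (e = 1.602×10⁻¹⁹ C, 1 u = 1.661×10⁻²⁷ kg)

ΔKE ≈ 3.23×10⁻¹⁶ J

The magnetic force is always ⟂ v and does no work; only the electric force changes KE.
ΔKE = F_E · d = |q|E d = (3.204×10⁻¹⁹)(690)(1.46) ≈ 3.23×10⁻¹⁶ J.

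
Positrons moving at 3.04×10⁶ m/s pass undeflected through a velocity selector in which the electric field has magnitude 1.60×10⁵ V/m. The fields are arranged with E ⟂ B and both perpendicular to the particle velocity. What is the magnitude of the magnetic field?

Balance of forces in the selector: qE = qvB ⇒ B = E/v.
B = 1.60×10⁵/3.04×10⁶ = 0.0526 T.

B = 0.0526 T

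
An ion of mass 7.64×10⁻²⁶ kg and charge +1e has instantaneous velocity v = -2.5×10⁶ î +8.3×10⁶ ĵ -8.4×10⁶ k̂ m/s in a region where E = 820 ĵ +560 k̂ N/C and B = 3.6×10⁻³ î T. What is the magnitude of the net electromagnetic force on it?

|F| ≈ 6.65×10⁻¹⁵ N

v×B = (0, -3.02×10⁴, -2.99×10⁴) N/C.
E + v×B = (0, -2.94×10⁴, -2.93×10⁴) N/C.
F = q(E + v×B) = (1.602×10⁻¹⁹ C)·(0, -2.94×10⁴, -2.93×10⁴) = (0, -4.71×10⁻¹⁵, -4.70×10⁻¹⁵) N.
|F| = 6.65×10⁻¹⁵ N.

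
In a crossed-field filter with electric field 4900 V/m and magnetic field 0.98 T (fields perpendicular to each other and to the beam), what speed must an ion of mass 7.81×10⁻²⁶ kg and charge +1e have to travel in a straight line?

Zero net Lorentz force requires |qE| = |q v×B|, i.e. E = vB.
v = E/B = 4900/0.98 = 5000 m/s.

v = 5000 m/s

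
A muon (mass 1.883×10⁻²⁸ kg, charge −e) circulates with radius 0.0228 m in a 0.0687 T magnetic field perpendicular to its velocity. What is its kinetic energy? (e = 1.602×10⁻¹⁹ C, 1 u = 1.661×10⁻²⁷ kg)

KE ≈ 1.67×10⁻¹⁶ J

v = |q|Br/m, then KE = ½mv² = (qBr)²/(2m).
v = (1.602×10⁻¹⁹)(0.0687)(0.0228)/1.883×10⁻²⁸ ≈ 1.333×10⁶ m/s.
KE = ½(1.883×10⁻²⁸)(1.333×10⁶)² ≈ 1.67×10⁻¹⁶ J.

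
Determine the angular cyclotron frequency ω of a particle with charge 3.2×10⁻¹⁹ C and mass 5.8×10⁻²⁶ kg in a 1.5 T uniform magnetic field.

ω ≈ 8.3×10⁶ rad/s

ω = |q|B/m.
ω = (3.2×10⁻¹⁹)(1.5)/5.8×10⁻²⁶ ≈ 8.3×10⁶ rad/s.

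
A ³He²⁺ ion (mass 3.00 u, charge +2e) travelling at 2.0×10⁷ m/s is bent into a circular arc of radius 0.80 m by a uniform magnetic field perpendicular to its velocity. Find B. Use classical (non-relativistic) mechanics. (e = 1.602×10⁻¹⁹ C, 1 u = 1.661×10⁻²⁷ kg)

B ≈ 0.39 T

From |q|vB = mv²/r, B = mv/(|q|r).
B = (4.983×10⁻²⁷)(2.0×10⁷)/((3.204×10⁻¹⁹)(0.80)) ≈ 0.39 T.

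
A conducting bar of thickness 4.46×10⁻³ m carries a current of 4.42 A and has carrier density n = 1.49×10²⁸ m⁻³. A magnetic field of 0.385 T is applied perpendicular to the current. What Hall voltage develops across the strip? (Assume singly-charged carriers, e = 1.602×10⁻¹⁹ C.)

V_H ≈ 1.60×10⁻⁷ V

V_H = IB/(n e t).
V_H = (4.42)(0.385)/((1.49×10²⁸)(1.602×10⁻¹⁹)(4.46×10⁻³)) ≈ 1.60×10⁻⁷ V.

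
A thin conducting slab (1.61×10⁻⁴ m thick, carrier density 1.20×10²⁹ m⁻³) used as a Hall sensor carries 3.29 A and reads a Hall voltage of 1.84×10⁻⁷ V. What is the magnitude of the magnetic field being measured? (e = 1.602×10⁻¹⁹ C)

From V_H = IB/(n e t), B = V_H n e t / I.
B = (1.84×10⁻⁷)(1.20×10²⁹)(1.602×10⁻¹⁹)(1.61×10⁻⁴)/3.29 ≈ 0.173 T.

B ≈ 0.173 T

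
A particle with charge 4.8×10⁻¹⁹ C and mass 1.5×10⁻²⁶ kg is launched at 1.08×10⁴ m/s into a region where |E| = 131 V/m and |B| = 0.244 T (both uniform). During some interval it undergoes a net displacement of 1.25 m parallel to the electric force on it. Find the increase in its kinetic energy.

ΔKE ≈ 7.86×10⁻¹⁷ J

The magnetic force is always ⟂ v and does no work; only the electric force changes KE.
ΔKE = F_E · d = |q|E d = (4.8×10⁻¹⁹)(131)(1.25) ≈ 7.86×10⁻¹⁷ J.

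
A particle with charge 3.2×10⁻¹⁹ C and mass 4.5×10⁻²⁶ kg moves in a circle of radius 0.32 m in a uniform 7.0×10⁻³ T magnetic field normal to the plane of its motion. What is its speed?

From |q|vB = mv²/r, v = |q|Br/m.
v = (3.2×10⁻¹⁹)(7.0×10⁻³)(0.32)/4.5×10⁻²⁶ ≈ 1.6×10⁴ m/s.

v ≈ 1.6×10⁴ m/s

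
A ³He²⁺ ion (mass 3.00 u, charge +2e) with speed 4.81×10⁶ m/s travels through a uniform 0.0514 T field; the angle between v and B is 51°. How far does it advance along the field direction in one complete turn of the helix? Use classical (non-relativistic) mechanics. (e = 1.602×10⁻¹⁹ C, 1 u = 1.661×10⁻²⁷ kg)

v∥ = v cosθ = 4.81×10⁶·cos51° ≈ 3.027×10⁶ m/s.
T = 2πm/(|q|B) = 2π(4.983×10⁻²⁷)/((3.204×10⁻¹⁹)(0.0514)) ≈ 1.901×10⁻⁶ s.
pitch = v∥ T = (3.027×10⁶)(1.901×10⁻⁶) ≈ 5.75 m.

p ≈ 5.75 m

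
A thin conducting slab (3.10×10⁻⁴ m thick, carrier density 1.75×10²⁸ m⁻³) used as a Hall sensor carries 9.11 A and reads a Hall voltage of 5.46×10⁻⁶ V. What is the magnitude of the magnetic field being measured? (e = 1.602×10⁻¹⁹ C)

From V_H = IB/(n e t), B = V_H n e t / I.
B = (5.46×10⁻⁶)(1.75×10²⁸)(1.602×10⁻¹⁹)(3.10×10⁻⁴)/9.11 ≈ 0.521 T.

B ≈ 0.521 T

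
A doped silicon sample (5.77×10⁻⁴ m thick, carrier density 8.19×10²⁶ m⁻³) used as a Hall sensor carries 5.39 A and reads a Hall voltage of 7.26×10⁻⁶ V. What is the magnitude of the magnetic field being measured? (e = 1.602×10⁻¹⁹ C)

B ≈ 0.102 T

From V_H = IB/(n e t), B = V_H n e t / I.
B = (7.26×10⁻⁶)(8.19×10²⁶)(1.602×10⁻¹⁹)(5.77×10⁻⁴)/5.39 ≈ 0.102 T.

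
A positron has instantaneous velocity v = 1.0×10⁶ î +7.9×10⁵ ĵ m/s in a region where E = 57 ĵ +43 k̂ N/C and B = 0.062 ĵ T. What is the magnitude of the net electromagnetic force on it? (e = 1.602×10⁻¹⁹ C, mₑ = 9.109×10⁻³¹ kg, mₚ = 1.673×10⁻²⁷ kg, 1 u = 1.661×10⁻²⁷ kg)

|F| ≈ 9.94×10⁻¹⁵ N

v×B = (0, 0, 6.20×10⁴) N/C.
E + v×B = (0, 57.0, 6.20×10⁴) N/C.
F = q(E + v×B) = (1.602×10⁻¹⁹ C)·(0, 57.0, 6.20×10⁴) = (0, 9.13×10⁻¹⁸, 9.94×10⁻¹⁵) N.
|F| = 9.94×10⁻¹⁵ N.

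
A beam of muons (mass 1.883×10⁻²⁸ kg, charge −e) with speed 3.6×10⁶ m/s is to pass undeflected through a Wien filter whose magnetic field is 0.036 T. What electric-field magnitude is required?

For straight-line motion qE = qvB, so E = vB.
E = 3.6×10⁶ × 0.036 = 1.3×10⁵ V/m.

E = 1.3×10⁵ V/m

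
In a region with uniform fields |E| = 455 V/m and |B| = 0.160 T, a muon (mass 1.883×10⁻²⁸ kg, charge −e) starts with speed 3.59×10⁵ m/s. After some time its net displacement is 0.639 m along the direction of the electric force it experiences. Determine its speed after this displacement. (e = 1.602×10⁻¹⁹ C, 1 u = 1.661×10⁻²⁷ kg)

v_f ≈ 7.90×10⁵ m/s

B does no work; ΔKE = |q|E d.
½mv_f² = ½mv₀² + |q|Ed = ½(1.883×10⁻²⁸)(3.59×10⁵)² + (1.602×10⁻¹⁹)(455)(0.639) ≈ 1.213×10⁻¹⁷ J + 4.658×10⁻¹⁷ J ≈ 5.871×10⁻¹⁷ J.
v_f = √(2·5.871×10⁻¹⁷/1.883×10⁻²⁸) ≈ 7.90×10⁵ m/s.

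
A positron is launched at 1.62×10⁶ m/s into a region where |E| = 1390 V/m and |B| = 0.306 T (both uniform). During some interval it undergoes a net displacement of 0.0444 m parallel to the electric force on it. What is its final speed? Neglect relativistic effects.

v_f ≈ 4.93×10⁶ m/s

B does no work; ΔKE = |q|E d.
½mv_f² = ½mv₀² + |q|Ed = ½(9.109×10⁻³¹)(1.62×10⁶)² + (1.602×10⁻¹⁹)(1390)(0.0444) ≈ 1.195×10⁻¹⁸ J + 9.887×10⁻¹⁸ J ≈ 1.108×10⁻¹⁷ J.
v_f = √(2·1.108×10⁻¹⁷/9.109×10⁻³¹) ≈ 4.93×10⁶ m/s.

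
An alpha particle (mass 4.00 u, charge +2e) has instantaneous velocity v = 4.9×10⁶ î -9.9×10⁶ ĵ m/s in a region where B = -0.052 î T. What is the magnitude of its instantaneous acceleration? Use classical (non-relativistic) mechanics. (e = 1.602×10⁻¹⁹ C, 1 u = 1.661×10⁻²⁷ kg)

|a| ≈ 2.48×10¹³ m/s²

v×B = (0, 0, -5.15×10⁵) N/C.
F = q v×B = (3.204×10⁻¹⁹ C)·(0, 0, -5.15×10⁵) = (0, 0, -1.65×10⁻¹³) N.
|a| = |F|/m = 1.649×10⁻¹³/6.644×10⁻²⁷ ≈ 2.48×10¹³ m/s².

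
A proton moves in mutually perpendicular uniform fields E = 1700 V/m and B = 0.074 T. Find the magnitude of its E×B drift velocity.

The steady drift has the magnetic force balancing the electric force, so v_d = E/B.
v_d = 1700/0.074 = 2.3×10⁴ m/s.

v_d ≈ 2.3×10⁴ m/s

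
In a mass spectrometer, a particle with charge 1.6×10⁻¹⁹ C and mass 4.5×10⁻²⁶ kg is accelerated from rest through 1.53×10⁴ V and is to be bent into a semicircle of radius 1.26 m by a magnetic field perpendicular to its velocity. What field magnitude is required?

B ≈ 0.0736 T

v = √(2|q|V/m) = √(2·1.6×10⁻¹⁹·1.53×10⁴/4.5×10⁻²⁶) ≈ 3.298×10⁵ m/s.
B = mv/(|q|r) = (4.5×10⁻²⁶)(3.298×10⁵)/((1.6×10⁻¹⁹)(1.26)) ≈ 0.0736 T.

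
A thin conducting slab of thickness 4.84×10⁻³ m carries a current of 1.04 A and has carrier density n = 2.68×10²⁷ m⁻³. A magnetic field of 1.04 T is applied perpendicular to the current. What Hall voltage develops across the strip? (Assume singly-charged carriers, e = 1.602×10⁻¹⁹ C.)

V_H = IB/(n e t).
V_H = (1.04)(1.04)/((2.68×10²⁷)(1.602×10⁻¹⁹)(4.84×10⁻³)) ≈ 5.21×10⁻⁷ V.

V_H ≈ 5.21×10⁻⁷ V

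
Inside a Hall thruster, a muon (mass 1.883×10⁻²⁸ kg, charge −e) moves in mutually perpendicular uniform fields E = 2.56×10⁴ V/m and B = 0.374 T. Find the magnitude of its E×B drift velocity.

v_d ≈ 6.84×10⁴ m/s

The E×B drift speed is v_d = E/B.
v_d = 2.56×10⁴/0.374 = 6.84×10⁴ m/s.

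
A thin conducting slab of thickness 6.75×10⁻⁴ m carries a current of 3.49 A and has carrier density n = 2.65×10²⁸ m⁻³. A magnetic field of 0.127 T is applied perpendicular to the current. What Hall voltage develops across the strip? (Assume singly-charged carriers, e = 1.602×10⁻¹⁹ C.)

V_H = IB/(n e t).
V_H = (3.49)(0.127)/((2.65×10²⁸)(1.602×10⁻¹⁹)(6.75×10⁻⁴)) ≈ 1.55×10⁻⁷ V.

V_H ≈ 1.55×10⁻⁷ V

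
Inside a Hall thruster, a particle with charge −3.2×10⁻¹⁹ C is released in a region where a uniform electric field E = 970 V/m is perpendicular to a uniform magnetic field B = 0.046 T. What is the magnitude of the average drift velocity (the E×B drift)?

v_d ≈ 2.1×10⁴ m/s

In crossed fields the guiding centre drifts at v_d = |E×B|/B² = E/B, independent of charge and mass.
v_d = 970/0.046 = 2.1×10⁴ m/s.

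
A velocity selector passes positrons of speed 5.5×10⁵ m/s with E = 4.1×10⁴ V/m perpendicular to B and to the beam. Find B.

B = 0.075 T

Balance of forces in the selector: qE = qvB ⇒ B = E/v.
B = 4.1×10⁴/5.5×10⁵ = 0.075 T.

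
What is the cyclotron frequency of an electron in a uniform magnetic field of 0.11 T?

f = |q|B/(2πm).
f = (1.602×10⁻¹⁹)(0.11)/(2π·9.109×10⁻³¹) ≈ 3.1×10⁹ Hz.

f ≈ 3.1×10⁹ Hz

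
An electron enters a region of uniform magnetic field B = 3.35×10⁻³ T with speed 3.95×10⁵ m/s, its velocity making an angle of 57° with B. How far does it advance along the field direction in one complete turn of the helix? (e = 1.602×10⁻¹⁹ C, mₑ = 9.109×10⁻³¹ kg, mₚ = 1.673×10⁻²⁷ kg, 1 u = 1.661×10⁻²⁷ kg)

v∥ = v cosθ = 3.95×10⁵·cos57° ≈ 2.151×10⁵ m/s.
T = 2πm/(|q|B) = 2π(9.109×10⁻³¹)/((1.602×10⁻¹⁹)(3.35×10⁻³)) ≈ 1.066×10⁻⁸ s.
pitch = v∥ T = (2.151×10⁵)(1.066×10⁻⁸) ≈ 2.29×10⁻³ m.

p ≈ 2.29×10⁻³ m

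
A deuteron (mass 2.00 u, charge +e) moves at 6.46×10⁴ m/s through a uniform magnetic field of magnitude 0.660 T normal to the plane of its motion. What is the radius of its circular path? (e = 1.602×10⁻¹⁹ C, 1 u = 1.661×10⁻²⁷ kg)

The magnetic force provides the centripetal force: |q|vB = mv²/r.
r = mv/(|q|B) = (3.322×10⁻²⁷)(6.46×10⁴)/((1.602×10⁻¹⁹)(0.660)) ≈ 2.03×10⁻³ m.

r ≈ 2.03×10⁻³ m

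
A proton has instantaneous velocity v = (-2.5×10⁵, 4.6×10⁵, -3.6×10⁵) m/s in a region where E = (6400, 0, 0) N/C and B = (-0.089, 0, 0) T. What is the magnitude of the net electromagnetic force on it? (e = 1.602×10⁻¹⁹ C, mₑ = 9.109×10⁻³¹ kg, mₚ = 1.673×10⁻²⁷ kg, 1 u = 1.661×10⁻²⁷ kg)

v×B = (0, 3.20×10⁴, 4.09×10⁴) N/C.
E + v×B = (6400, 3.20×10⁴, 4.09×10⁴) N/C.
F = q(E + v×B) = (1.602×10⁻¹⁹ C)·(6400, 3.20×10⁴, 4.09×10⁴) = (1.03×10⁻¹⁵, 5.13×10⁻¹⁵, 6.56×10⁻¹⁵) N.
|F| = 8.39×10⁻¹⁵ N.

|F| ≈ 8.39×10⁻¹⁵ N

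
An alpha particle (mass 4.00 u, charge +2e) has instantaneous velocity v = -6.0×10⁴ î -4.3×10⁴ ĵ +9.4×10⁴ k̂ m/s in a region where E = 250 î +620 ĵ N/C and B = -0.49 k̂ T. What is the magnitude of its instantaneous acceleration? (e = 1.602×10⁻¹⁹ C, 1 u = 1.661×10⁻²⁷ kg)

v×B = (2.11×10⁴, -2.94×10⁴, 0) N/C.
E + v×B = (2.13×10⁴, -2.88×10⁴, 0) N/C.
F = q(E + v×B) = (3.204×10⁻¹⁹ C)·(2.13×10⁴, -2.88×10⁴, 0) = (6.83×10⁻¹⁵, -9.22×10⁻¹⁵, 0) N.
|a| = |F|/m = 1.148×10⁻¹⁴/6.644×10⁻²⁷ ≈ 1.73×10¹² m/s².

|a| ≈ 1.73×10¹² m/s²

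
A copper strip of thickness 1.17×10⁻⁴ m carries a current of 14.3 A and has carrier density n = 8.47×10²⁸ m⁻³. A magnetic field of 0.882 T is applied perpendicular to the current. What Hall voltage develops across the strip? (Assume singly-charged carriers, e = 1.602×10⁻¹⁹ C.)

V_H = IB/(n e t).
V_H = (14.3)(0.882)/((8.47×10²⁸)(1.602×10⁻¹⁹)(1.17×10⁻⁴)) ≈ 7.94×10⁻⁶ V.

V_H ≈ 7.94×10⁻⁶ V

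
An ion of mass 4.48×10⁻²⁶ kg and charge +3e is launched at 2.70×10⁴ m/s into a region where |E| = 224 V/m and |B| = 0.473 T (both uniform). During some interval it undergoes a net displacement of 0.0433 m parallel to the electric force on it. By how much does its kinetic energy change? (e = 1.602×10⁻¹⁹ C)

The magnetic force is always ⟂ v and does no work; only the electric force changes KE.
ΔKE = F_E · d = |q|E d = (4.806×10⁻¹⁹)(224)(0.0433) ≈ 4.66×10⁻¹⁸ J.

ΔKE ≈ 4.66×10⁻¹⁸ J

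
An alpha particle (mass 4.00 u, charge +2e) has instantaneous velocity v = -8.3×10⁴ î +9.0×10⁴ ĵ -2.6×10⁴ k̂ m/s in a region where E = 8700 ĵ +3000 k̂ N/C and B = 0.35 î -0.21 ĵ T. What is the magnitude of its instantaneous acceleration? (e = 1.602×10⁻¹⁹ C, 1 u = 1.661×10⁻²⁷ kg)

|a| ≈ 5.96×10¹¹ m/s²

v×B = (-5460, -9100, -1.41×10⁴) N/C.
E + v×B = (-5460, -400, -1.11×10⁴) N/C.
F = q(E + v×B) = (3.204×10⁻¹⁹ C)·(-5460, -400, -1.11×10⁴) = (-1.75×10⁻¹⁵, -1.28×10⁻¹⁶, -3.55×10⁻¹⁵) N.
|a| = |F|/m = 3.957×10⁻¹⁵/6.644×10⁻²⁷ ≈ 5.96×10¹¹ m/s².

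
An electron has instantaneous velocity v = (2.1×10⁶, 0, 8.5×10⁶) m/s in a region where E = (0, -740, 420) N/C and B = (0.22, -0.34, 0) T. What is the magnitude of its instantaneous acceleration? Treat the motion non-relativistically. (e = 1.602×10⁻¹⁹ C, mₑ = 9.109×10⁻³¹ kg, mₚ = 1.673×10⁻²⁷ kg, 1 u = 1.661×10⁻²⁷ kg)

v×B = (2.89×10⁶, 1.87×10⁶, -7.14×10⁵) N/C.
E + v×B = (2.89×10⁶, 1.87×10⁶, -7.14×10⁵) N/C.
F = q(E + v×B) = (−1.602×10⁻¹⁹ C)·(2.89×10⁶, 1.87×10⁶, -7.14×10⁵) = (-4.63×10⁻¹³, -2.99×10⁻¹³, 1.14×10⁻¹³) N.
|a| = |F|/m = 5.631×10⁻¹³/9.109×10⁻³¹ ≈ 6.18×10¹⁷ m/s².

|a| ≈ 6.18×10¹⁷ m/s²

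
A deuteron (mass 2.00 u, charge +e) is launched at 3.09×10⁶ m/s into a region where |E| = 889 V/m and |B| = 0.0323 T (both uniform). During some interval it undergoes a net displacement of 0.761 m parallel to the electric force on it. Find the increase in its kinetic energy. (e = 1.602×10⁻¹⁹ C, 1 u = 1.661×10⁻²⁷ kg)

ΔKE ≈ 1.08×10⁻¹⁶ J

The magnetic force is always ⟂ v and does no work; only the electric force changes KE.
ΔKE = F_E · d = |q|E d = (1.602×10⁻¹⁹)(889)(0.761) ≈ 1.08×10⁻¹⁶ J.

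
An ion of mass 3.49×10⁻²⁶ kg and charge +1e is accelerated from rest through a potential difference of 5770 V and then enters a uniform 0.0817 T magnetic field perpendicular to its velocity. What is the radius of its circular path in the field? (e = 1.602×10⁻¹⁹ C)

r ≈ 0.614 m

Acceleration: |q|V = ½mv² ⇒ v = √(2|q|V/m) = √(2·1.602×10⁻¹⁹·5770/3.49×10⁻²⁶) ≈ 2.302×10⁵ m/s.
In the field: r = mv/(|q|B) = (3.49×10⁻²⁶)(2.302×10⁵)/((1.602×10⁻¹⁹)(0.0817)) ≈ 0.614 m.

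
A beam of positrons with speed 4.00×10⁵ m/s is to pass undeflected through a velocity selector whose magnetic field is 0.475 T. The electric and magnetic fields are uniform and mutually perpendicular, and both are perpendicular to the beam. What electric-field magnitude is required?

E = 1.90×10⁵ V/m

For straight-line motion qE = qvB, so E = vB.
E = 4.00×10⁵ × 0.475 = 1.90×10⁵ V/m.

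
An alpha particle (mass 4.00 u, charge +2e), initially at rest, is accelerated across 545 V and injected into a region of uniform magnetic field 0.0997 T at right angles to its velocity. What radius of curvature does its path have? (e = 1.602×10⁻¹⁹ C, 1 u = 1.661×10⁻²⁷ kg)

r ≈ 0.0477 m

Acceleration: |q|V = ½mv² ⇒ v = √(2|q|V/m) = √(2·3.204×10⁻¹⁹·545/6.644×10⁻²⁷) ≈ 2.293×10⁵ m/s.
In the field: r = mv/(|q|B) = (6.644×10⁻²⁷)(2.293×10⁵)/((3.204×10⁻¹⁹)(0.0997)) ≈ 0.0477 m.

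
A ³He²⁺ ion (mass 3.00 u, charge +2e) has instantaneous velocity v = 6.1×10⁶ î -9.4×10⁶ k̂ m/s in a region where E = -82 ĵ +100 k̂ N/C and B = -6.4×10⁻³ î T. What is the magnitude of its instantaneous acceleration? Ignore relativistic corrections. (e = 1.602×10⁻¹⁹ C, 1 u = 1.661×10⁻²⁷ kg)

v×B = (0, 6.02×10⁴, 0) N/C.
E + v×B = (0, 6.01×10⁴, 100) N/C.
F = q(E + v×B) = (3.204×10⁻¹⁹ C)·(0, 6.01×10⁴, 100) = (0, 1.92×10⁻¹⁴, 3.20×10⁻¹⁷) N.
|a| = |F|/m = 1.925×10⁻¹⁴/4.983×10⁻²⁷ ≈ 3.86×10¹² m/s².

|a| ≈ 3.86×10¹² m/s²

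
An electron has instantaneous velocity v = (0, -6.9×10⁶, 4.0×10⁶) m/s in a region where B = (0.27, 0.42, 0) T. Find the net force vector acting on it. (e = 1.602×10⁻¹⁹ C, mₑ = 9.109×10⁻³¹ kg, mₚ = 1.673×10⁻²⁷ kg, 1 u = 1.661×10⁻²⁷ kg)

F ≈ (2.69×10⁻¹³, -1.73×10⁻¹³, -2.98×10⁻¹³) N

v×B = (-1.68×10⁶, 1.08×10⁶, 1.86×10⁶) N/C.
F = q v×B = (−1.602×10⁻¹⁹ C)·(-1.68×10⁶, 1.08×10⁶, 1.86×10⁶) = (2.69×10⁻¹³, -1.73×10⁻¹³, -2.98×10⁻¹³) N.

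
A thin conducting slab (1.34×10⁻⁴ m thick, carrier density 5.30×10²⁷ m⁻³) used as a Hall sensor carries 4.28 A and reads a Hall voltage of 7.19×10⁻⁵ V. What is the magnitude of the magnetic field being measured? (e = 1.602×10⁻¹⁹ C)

From V_H = IB/(n e t), B = V_H n e t / I.
B = (7.19×10⁻⁵)(5.30×10²⁷)(1.602×10⁻¹⁹)(1.34×10⁻⁴)/4.28 ≈ 1.91 T.

B ≈ 1.91 T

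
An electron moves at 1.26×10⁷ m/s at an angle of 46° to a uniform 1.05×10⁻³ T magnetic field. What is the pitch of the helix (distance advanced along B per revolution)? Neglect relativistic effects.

p ≈ 0.298 m

v∥ = v cosθ = 1.26×10⁷·cos46° ≈ 8.753×10⁶ m/s.
T = 2πm/(|q|B) = 2π(9.109×10⁻³¹)/((1.602×10⁻¹⁹)(1.05×10⁻³)) ≈ 3.403×10⁻⁸ s.
pitch = v∥ T = (8.753×10⁶)(3.403×10⁻⁸) ≈ 0.298 m.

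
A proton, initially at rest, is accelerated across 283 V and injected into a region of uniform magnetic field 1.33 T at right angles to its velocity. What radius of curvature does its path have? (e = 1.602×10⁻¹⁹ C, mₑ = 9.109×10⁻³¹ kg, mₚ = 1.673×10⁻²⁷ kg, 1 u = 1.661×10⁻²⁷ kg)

Acceleration: |q|V = ½mv² ⇒ v = √(2|q|V/m) = √(2·1.602×10⁻¹⁹·283/1.673×10⁻²⁷) ≈ 2.328×10⁵ m/s.
In the field: r = mv/(|q|B) = (1.673×10⁻²⁷)(2.328×10⁵)/((1.602×10⁻¹⁹)(1.33)) ≈ 1.83×10⁻³ m.

r ≈ 1.83×10⁻³ m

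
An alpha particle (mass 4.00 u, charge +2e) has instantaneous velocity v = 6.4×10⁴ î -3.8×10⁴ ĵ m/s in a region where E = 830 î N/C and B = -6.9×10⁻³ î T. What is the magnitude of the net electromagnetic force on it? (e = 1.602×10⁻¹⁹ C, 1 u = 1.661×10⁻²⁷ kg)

|F| ≈ 2.79×10⁻¹⁶ N

v×B = (0, 0, -262) N/C.
E + v×B = (830, 0, -262) N/C.
F = q(E + v×B) = (3.204×10⁻¹⁹ C)·(830, 0, -262) = (2.66×10⁻¹⁶, 0, -8.40×10⁻¹⁷) N.
|F| = 2.79×10⁻¹⁶ N.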